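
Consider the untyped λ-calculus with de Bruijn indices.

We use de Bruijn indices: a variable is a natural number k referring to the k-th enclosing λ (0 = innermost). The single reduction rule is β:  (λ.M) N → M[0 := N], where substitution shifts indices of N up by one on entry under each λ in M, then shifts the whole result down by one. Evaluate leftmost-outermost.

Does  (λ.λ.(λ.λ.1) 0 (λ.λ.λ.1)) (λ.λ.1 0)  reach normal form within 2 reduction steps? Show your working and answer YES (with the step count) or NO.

  start: (λ.λ.(λ.λ.1) 0 (λ.λ.λ.1)) (λ.λ.1 0)
  step 1: λ.(λ.λ.1) 0 (λ.λ.λ.1)
  step 2: λ.(λ.1) (λ.λ.λ.1)

Answer: NO — after 2 steps the term is λ.(λ.1) (λ.λ.λ.1), not yet normal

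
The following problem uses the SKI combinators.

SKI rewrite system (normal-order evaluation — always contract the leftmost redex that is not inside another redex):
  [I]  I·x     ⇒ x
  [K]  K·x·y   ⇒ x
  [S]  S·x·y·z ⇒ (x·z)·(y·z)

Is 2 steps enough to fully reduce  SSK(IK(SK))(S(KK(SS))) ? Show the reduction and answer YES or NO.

Answer: NO — after 2 steps the term is IK(SK)(S(KK(SS)))(K(IK(SK))(S(KK(SS)))), not yet normal

Derivation:
  start: SSK(IK(SK))(S(KK(SS)))
  step 1: S(IK(SK))(K(IK(SK)))(S(KK(SS)))
  step 2: IK(SK)(S(KK(SS)))(K(IK(SK))(S(KK(SS))))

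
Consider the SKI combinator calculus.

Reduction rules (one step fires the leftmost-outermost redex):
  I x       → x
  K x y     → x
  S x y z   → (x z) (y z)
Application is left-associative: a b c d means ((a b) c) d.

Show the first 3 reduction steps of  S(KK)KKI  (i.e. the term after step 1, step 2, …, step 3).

Answer: after 3 steps: KK

Derivation:
  start: S(KK)KKI
  step 1: KKK(KK)I
  step 2: K(KK)I
  step 3: KK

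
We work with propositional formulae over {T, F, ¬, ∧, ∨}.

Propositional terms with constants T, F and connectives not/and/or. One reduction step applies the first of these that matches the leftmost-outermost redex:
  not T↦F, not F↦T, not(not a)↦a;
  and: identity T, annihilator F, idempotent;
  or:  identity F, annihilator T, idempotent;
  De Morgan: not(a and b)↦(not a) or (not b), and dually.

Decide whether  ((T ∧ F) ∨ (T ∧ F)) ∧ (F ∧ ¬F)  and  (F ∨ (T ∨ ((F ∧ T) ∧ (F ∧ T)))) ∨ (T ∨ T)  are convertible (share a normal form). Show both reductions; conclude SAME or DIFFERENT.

Answer: DIFFERENT — A ⇓ F, B ⇓ T

Working:
Term A:
  start: ((T ∧ F) ∨ (T ∧ F)) ∧ (F ∧ ¬F)
  →1  (T ∧ F) ∧ (F ∧ ¬F)
  →2  F ∧ (F ∧ ¬F)
  →3  F

Term B:
  start: (F ∨ (T ∨ ((F ∧ T) ∧ (F ∧ T)))) ∨ (T ∨ T)
  →1  (T ∨ ((F ∧ T) ∧ (F ∧ T))) ∨ (T ∨ T)
  →2  T ∨ (T ∨ T)
  →3  T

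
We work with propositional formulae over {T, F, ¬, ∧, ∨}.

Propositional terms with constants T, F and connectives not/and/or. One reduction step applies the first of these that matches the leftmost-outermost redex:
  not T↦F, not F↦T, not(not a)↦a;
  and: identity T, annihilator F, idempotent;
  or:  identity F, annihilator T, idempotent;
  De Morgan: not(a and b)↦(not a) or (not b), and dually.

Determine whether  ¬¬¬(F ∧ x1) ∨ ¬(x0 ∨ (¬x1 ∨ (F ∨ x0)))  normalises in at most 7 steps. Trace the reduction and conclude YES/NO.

Answer: YES — reaches normal form T in 5 ≤ 7 steps

Reduction:
  start: ¬¬¬(F ∧ x1) ∨ ¬(x0 ∨ (¬x1 ∨ (F ∨ x0)))
  step 1: ¬(F ∧ x1) ∨ ¬(x0 ∨ (¬x1 ∨ (F ∨ x0)))
  step 2: (¬F ∨ ¬x1) ∨ ¬(x0 ∨ (¬x1 ∨ (F ∨ x0)))
  step 3: (T ∨ ¬x1) ∨ ¬(x0 ∨ (¬x1 ∨ (F ∨ x0)))
  step 4: T ∨ ¬(x0 ∨ (¬x1 ∨ (F ∨ x0)))
  step 5: T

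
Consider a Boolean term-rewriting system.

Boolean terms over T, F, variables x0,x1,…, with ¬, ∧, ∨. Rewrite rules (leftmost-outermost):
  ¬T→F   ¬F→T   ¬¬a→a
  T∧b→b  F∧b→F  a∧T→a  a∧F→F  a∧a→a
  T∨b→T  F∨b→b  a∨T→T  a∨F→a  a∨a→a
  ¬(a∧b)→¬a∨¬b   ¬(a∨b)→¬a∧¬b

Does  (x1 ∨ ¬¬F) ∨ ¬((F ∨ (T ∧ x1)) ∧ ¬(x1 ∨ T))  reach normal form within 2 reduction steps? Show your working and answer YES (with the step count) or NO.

Answer: NO — after 2 steps the term is x1 ∨ ¬((F ∨ (T ∧ x1)) ∧ ¬(x1 ∨ T)), not yet normal

Reduction:
  start: (x1 ∨ ¬¬F) ∨ ¬((F ∨ (T ∧ x1)) ∧ ¬(x1 ∨ T))
  step 1: (x1 ∨ F) ∨ ¬((F ∨ (T ∧ x1)) ∧ ¬(x1 ∨ T))
  step 2: x1 ∨ ¬((F ∨ (T ∧ x1)) ∧ ¬(x1 ∨ T))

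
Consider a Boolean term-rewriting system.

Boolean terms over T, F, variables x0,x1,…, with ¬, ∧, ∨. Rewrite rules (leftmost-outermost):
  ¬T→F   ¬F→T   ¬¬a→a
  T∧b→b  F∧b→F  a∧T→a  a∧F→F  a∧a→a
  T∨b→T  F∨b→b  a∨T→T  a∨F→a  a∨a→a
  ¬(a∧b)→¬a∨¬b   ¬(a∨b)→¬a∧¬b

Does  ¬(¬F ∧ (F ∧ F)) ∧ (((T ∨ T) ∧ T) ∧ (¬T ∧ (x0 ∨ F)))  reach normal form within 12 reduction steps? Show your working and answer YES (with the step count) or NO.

  start: ¬(¬F ∧ (F ∧ F)) ∧ (((T ∨ T) ∧ T) ∧ (¬T ∧ (x0 ∨ F)))
  step 1: (¬¬F ∨ ¬(F ∧ F)) ∧ (((T ∨ T) ∧ T) ∧ (¬T ∧ (x0 ∨ F)))
  step 2: (F ∨ ¬(F ∧ F)) ∧ (((T ∨ T) ∧ T) ∧ (¬T ∧ (x0 ∨ F)))
  step 3: ¬(F ∧ F) ∧ (((T ∨ T) ∧ T) ∧ (¬T ∧ (x0 ∨ F)))
  step 4: (¬F ∨ ¬F) ∧ (((T ∨ T) ∧ T) ∧ (¬T ∧ (x0 ∨ F)))
  step 5: ¬F ∧ (((T ∨ T) ∧ T) ∧ (¬T ∧ (x0 ∨ F)))
  step 6: T ∧ (((T ∨ T) ∧ T) ∧ (¬T ∧ (x0 ∨ F)))
  step 7: ((T ∨ T) ∧ T) ∧ (¬T ∧ (x0 ∨ F))
  step 8: (T ∨ T) ∧ (¬T ∧ (x0 ∨ F))
  step 9: T ∧ (¬T ∧ (x0 ∨ F))
  step 10: ¬T ∧ (x0 ∨ F)
  step 11: F ∧ (x0 ∨ F)
  step 12: F

Answer: YES — reaches normal form F in 12 ≤ 12 steps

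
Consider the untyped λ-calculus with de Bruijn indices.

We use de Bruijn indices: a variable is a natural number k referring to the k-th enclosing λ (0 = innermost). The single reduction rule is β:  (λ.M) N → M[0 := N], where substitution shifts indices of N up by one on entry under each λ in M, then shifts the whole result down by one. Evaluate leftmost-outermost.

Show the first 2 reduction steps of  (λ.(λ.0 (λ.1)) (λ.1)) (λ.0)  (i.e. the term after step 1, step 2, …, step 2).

  start: (λ.(λ.0 (λ.1)) (λ.1)) (λ.0)
  step 1: (λ.0 (λ.1)) (λ.λ.0)
  step 2: (λ.λ.0) (λ.λ.λ.0)

Answer: after 2 steps: (λ.λ.0) (λ.λ.λ.0)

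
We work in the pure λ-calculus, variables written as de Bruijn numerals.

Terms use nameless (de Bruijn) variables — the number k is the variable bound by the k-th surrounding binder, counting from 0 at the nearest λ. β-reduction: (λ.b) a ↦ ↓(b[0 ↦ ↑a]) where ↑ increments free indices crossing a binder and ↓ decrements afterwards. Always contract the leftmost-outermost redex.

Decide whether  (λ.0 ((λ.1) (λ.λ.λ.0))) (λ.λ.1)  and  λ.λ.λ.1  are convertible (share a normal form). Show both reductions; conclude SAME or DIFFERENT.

Term A:
  start: (λ.0 ((λ.1) (λ.λ.λ.0))) (λ.λ.1)
  step 1: (λ.λ.1) ((λ.λ.λ.1) (λ.λ.λ.0))
  step 2: λ.(λ.λ.λ.1) (λ.λ.λ.0)
  step 3: λ.λ.λ.1

Term B:
  start: λ.λ.λ.1

Answer: SAME — A ⇓ λ.λ.λ.1, B ⇓ λ.λ.λ.1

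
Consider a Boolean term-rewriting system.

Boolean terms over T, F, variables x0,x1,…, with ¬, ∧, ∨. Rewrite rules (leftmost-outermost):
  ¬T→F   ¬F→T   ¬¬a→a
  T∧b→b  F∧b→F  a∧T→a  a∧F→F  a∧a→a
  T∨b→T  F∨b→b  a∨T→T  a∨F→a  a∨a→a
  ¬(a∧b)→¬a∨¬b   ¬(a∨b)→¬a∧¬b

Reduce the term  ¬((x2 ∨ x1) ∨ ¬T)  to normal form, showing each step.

  start: ¬((x2 ∨ x1) ∨ ¬T)
  →1  ¬(x2 ∨ x1) ∧ ¬¬T
  →2  (¬x2 ∧ ¬x1) ∧ ¬¬T
  →3  (¬x2 ∧ ¬x1) ∧ T
  →4  ¬x2 ∧ ¬x1

Answer: normal form = ¬x2 ∧ ¬x1  (in 4 steps)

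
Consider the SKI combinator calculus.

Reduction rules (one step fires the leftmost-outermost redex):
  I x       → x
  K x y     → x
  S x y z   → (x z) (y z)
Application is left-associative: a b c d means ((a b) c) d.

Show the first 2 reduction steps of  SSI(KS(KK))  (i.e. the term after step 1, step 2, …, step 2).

  start: SSI(KS(KK))
  [1] S(KS(KK))(I(KS(KK)))
  [2] SS(I(KS(KK)))

Answer: after 2 steps: SS(I(KS(KK)))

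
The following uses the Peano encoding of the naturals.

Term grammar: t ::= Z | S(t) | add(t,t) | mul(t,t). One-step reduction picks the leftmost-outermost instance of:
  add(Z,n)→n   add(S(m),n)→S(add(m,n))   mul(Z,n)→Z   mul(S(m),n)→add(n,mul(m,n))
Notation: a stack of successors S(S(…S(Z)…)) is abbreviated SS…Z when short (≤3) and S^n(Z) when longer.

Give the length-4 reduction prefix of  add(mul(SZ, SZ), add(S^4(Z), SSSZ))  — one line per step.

  start: add(mul(SZ, SZ), add(S^4(Z), SSSZ))
  step 1: add(add(SZ, mul(Z, SZ)), add(S^4(Z), SSSZ))
  step 2: add(S(add(Z, mul(Z, SZ))), add(S^4(Z), SSSZ))
  step 3: S(add(add(Z, mul(Z, SZ)), add(S^4(Z), SSSZ)))
  step 4: S(add(mul(Z, SZ), add(S^4(Z), SSSZ)))

Answer: after 4 steps: S(add(mul(Z, SZ), add(S^4(Z), SSSZ)))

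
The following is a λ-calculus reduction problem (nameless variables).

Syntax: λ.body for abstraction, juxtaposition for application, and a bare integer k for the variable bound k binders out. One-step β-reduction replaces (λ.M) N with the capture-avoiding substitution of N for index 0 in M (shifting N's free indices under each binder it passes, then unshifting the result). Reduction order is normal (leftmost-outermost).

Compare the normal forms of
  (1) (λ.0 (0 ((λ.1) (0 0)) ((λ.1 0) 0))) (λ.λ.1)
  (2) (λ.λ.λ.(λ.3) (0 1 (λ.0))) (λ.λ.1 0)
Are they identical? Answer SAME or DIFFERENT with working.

Term A:
  start: (λ.0 (0 ((λ.1) (0 0)) ((λ.1 0) 0))) (λ.λ.1)
  →1  (λ.λ.1) ((λ.λ.1) ((λ.λ.λ.1) ((λ.λ.1) (λ.λ.1))) ((λ.(λ.λ.1) 0) (λ.λ.1)))
  →2  λ.(λ.λ.1) ((λ.λ.λ.1) ((λ.λ.1) (λ.λ.1))) ((λ.(λ.λ.1) 0) (λ.λ.1))
  →3  λ.(λ.(λ.λ.λ.1) ((λ.λ.1) (λ.λ.1))) ((λ.(λ.λ.1) 0) (λ.λ.1))
  →4  λ.(λ.λ.λ.1) ((λ.λ.1) (λ.λ.1))
  →5  λ.λ.λ.1

Term B:
  start: (λ.λ.λ.(λ.3) (0 1 (λ.0))) (λ.λ.1 0)
  →1  λ.λ.(λ.λ.λ.1 0) (0 1 (λ.0))
  →2  λ.λ.λ.λ.1 0

Answer: DIFFERENT — A ⇓ λ.λ.λ.1, B ⇓ λ.λ.λ.λ.1 0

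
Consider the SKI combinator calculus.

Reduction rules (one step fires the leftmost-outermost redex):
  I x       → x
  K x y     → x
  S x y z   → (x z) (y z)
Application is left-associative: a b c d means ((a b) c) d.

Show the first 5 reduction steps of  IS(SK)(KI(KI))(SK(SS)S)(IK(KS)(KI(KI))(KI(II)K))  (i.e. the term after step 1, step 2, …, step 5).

Answer: after 5 steps: I(SK(SS)S)(IK(KS)(KI(KI))(KI(II)K))

Derivation:
  start: IS(SK)(KI(KI))(SK(SS)S)(IK(KS)(KI(KI))(KI(II)K))
  step 1: S(SK)(KI(KI))(SK(SS)S)(IK(KS)(KI(KI))(KI(II)K))
  step 2: SK(SK(SS)S)(KI(KI)(SK(SS)S))(IK(KS)(KI(KI))(KI(II)K))
  step 3: K(KI(KI)(SK(SS)S))(SK(SS)S(KI(KI)(SK(SS)S)))(IK(KS)(KI(KI))(KI(II)K))
  step 4: KI(KI)(SK(SS)S)(IK(KS)(KI(KI))(KI(II)K))
  step 5: I(SK(SS)S)(IK(KS)(KI(KI))(KI(II)K))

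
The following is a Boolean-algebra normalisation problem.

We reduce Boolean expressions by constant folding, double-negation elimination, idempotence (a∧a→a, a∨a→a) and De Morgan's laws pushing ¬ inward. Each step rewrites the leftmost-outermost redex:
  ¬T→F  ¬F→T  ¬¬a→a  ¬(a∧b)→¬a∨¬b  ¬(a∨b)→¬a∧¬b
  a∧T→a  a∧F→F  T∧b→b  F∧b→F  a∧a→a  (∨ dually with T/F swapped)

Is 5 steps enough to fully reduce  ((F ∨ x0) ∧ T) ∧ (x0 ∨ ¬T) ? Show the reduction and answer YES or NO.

Answer: YES — reaches normal form x0 in 5 ≤ 5 steps

Derivation:
  start: ((F ∨ x0) ∧ T) ∧ (x0 ∨ ¬T)
  step 1: (F ∨ x0) ∧ (x0 ∨ ¬T)
  step 2: x0 ∧ (x0 ∨ ¬T)
  step 3: x0 ∧ (x0 ∨ F)
  step 4: x0 ∧ x0
  step 5: x0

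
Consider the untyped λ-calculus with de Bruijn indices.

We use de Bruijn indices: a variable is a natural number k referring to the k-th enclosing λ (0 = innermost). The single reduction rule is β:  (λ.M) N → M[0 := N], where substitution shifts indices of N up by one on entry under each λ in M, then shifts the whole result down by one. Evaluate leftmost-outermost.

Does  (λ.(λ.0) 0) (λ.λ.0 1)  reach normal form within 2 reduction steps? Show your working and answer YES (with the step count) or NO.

  start: (λ.(λ.0) 0) (λ.λ.0 1)
  step 1: (λ.0) (λ.λ.0 1)
  step 2: λ.λ.0 1

Answer: YES — reaches normal form λ.λ.0 1 in 2 ≤ 2 steps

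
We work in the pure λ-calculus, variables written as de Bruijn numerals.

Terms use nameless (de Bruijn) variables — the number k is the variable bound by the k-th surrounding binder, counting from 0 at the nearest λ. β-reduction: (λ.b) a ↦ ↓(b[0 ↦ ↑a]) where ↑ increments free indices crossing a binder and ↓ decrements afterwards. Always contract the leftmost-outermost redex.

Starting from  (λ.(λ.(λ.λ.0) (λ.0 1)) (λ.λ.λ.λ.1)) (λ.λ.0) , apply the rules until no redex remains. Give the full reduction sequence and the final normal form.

Answer: normal form = λ.0  (in 3 steps)

Working:
  start: (λ.(λ.(λ.λ.0) (λ.0 1)) (λ.λ.λ.λ.1)) (λ.λ.0)
  →1  (λ.(λ.λ.0) (λ.0 1)) (λ.λ.λ.λ.1)
  →2  (λ.λ.0) (λ.0 (λ.λ.λ.λ.1))
  →3  λ.0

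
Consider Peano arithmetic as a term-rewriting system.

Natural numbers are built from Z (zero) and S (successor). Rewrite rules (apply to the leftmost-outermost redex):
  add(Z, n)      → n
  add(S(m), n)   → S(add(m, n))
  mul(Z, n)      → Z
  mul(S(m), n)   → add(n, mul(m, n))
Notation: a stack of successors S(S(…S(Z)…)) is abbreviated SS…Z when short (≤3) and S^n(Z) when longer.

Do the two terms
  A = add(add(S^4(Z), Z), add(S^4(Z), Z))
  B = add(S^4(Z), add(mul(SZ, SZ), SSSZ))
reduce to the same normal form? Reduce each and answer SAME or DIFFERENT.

Term A:
  start: add(add(S^4(Z), Z), add(S^4(Z), Z))
  step 1: add(S(add(SSSZ, Z)), add(S^4(Z), Z))
  step 2: S(add(add(SSSZ, Z), add(S^4(Z), Z)))
  step 3: S(add(S(add(SSZ, Z)), add(S^4(Z), Z)))
  step 4: S(S(add(add(SSZ, Z), add(S^4(Z), Z))))
  step 5: S(S(add(S(add(SZ, Z)), add(S^4(Z), Z))))
  step 6: S(S(S(add(add(SZ, Z), add(S^4(Z), Z)))))
  step 7: S(S(S(add(S(add(Z, Z)), add(S^4(Z), Z)))))
  step 8: S(S(S(S(add(add(Z, Z), add(S^4(Z), Z))))))
  step 9: S(S(S(S(add(Z, add(S^4(Z), Z))))))
  step 10: S(S(S(S(add(S^4(Z), Z)))))
  step 11: S(S(S(S(S(add(SSSZ, Z))))))
  step 12: S(S(S(S(S(S(add(SSZ, Z)))))))
  step 13: S(S(S(S(S(S(S(add(SZ, Z))))))))
  step 14: S(S(S(S(S(S(S(S(add(Z, Z)))))))))
  step 15: S^8(Z)

Term B:
  start: add(S^4(Z), add(mul(SZ, SZ), SSSZ))
  step 1: S(add(SSSZ, add(mul(SZ, SZ), SSSZ)))
  step 2: S(S(add(SSZ, add(mul(SZ, SZ), SSSZ))))
  step 3: S(S(S(add(SZ, add(mul(SZ, SZ), SSSZ)))))
  step 4: S(S(S(S(add(Z, add(mul(SZ, SZ), SSSZ))))))
  step 5: S(S(S(S(add(mul(SZ, SZ), SSSZ)))))
  step 6: S(S(S(S(add(add(SZ, mul(Z, SZ)), SSSZ)))))
  step 7: S(S(S(S(add(S(add(Z, mul(Z, SZ))), SSSZ)))))
  step 8: S(S(S(S(S(add(add(Z, mul(Z, SZ)), SSSZ))))))
  step 9: S(S(S(S(S(add(mul(Z, SZ), SSSZ))))))
  step 10: S(S(S(S(S(add(Z, SSSZ))))))
  step 11: S^8(Z)

Answer: SAME — A ⇓ S^8(Z), B ⇓ S^8(Z)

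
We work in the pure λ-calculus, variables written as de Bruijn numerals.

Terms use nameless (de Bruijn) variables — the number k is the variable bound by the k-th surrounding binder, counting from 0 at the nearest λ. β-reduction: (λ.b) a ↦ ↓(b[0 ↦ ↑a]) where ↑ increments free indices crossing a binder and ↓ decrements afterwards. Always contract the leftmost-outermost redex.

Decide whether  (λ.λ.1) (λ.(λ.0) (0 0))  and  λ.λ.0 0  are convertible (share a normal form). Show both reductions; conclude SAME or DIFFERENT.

Answer: SAME — A ⇓ λ.λ.0 0, B ⇓ λ.λ.0 0

Working:
Term A:
  start: (λ.λ.1) (λ.(λ.0) (0 0))
  step 1: λ.λ.(λ.0) (0 0)
  step 2: λ.λ.0 0

Term B:
  start: λ.λ.0 0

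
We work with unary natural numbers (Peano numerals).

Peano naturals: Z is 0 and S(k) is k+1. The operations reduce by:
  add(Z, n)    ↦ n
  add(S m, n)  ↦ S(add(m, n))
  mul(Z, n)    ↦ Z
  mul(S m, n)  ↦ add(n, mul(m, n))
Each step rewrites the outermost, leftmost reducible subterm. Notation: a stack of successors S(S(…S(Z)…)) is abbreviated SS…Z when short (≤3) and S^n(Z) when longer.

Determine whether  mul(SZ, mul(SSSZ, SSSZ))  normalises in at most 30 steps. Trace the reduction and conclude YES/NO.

  start: mul(SZ, mul(SSSZ, SSSZ))
  →1  add(mul(SSSZ, SSSZ), mul(Z, mul(SSSZ, SSSZ)))
  →2  add(add(SSSZ, mul(SSZ, SSSZ)), mul(Z, mul(SSSZ, SSSZ)))
  →3  add(S(add(SSZ, mul(SSZ, SSSZ))), mul(Z, mul(SSSZ, SSSZ)))
  →4  S(add(add(SSZ, mul(SSZ, SSSZ)), mul(Z, mul(SSSZ, SSSZ))))
  →5  S(add(S(add(SZ, mul(SSZ, SSSZ))), mul(Z, mul(SSSZ, SSSZ))))
  →6  S(S(add(add(SZ, mul(SSZ, SSSZ)), mul(Z, mul(SSSZ, SSSZ)))))
  →7  S(S(add(S(add(Z, mul(SSZ, SSSZ))), mul(Z, mul(SSSZ, SSSZ)))))
  →8  S(S(S(add(add(Z, mul(SSZ, SSSZ)), mul(Z, mul(SSSZ, SSSZ))))))
  →9  S(S(S(add(mul(SSZ, SSSZ), mul(Z, mul(SSSZ, SSSZ))))))
  →10  S(S(S(add(add(SSSZ, mul(SZ, SSSZ)), mul(Z, mul(SSSZ, SSSZ))))))
  →11  S(S(S(add(S(add(SSZ, mul(SZ, SSSZ))), mul(Z, mul(SSSZ, SSSZ))))))
  →12  S(S(S(S(add(add(SSZ, mul(SZ, SSSZ)), mul(Z, mul(SSSZ, SSSZ)))))))
  →13  S(S(S(S(add(S(add(SZ, mul(SZ, SSSZ))), mul(Z, mul(SSSZ, SSSZ)))))))
  →14  S(S(S(S(S(add(add(SZ, mul(SZ, SSSZ)), mul(Z, mul(SSSZ, SSSZ))))))))
  →15  S(S(S(S(S(add(S(add(Z, mul(SZ, SSSZ))), mul(Z, mul(SSSZ, SSSZ))))))))
  →16  S(S(S(S(S(S(add(add(Z, mul(SZ, SSSZ)), mul(Z, mul(SSSZ, SSSZ)))))))))
  →17  S(S(S(S(S(S(add(mul(SZ, SSSZ), mul(Z, mul(SSSZ, SSSZ)))))))))
  →18  S(S(S(S(S(S(add(add(SSSZ, mul(Z, SSSZ)), mul(Z, mul(SSSZ, SSSZ)))))))))
  →19  S(S(S(S(S(S(add(S(add(SSZ, mul(Z, SSSZ))), mul(Z, mul(SSSZ, SSSZ)))))))))
  →20  S(S(S(S(S(S(S(add(add(SSZ, mul(Z, SSSZ)), mul(Z, mul(SSSZ, SSSZ))))))))))
  →21  S(S(S(S(S(S(S(add(S(add(SZ, mul(Z, SSSZ))), mul(Z, mul(SSSZ, SSSZ))))))))))
  →22  S(S(S(S(S(S(S(S(add(add(SZ, mul(Z, SSSZ)), mul(Z, mul(SSSZ, SSSZ)))))))))))
  →23  S(S(S(S(S(S(S(S(add(S(add(Z, mul(Z, SSSZ))), mul(Z, mul(SSSZ, SSSZ)))))))))))
  →24  S(S(S(S(S(S(S(S(S(add(add(Z, mul(Z, SSSZ)), mul(Z, mul(SSSZ, SSSZ))))))))))))
  →25  S(S(S(S(S(S(S(S(S(add(mul(Z, SSSZ), mul(Z, mul(SSSZ, SSSZ))))))))))))
  →26  S(S(S(S(S(S(S(S(S(add(Z, mul(Z, mul(SSSZ, SSSZ))))))))))))
  →27  S(S(S(S(S(S(S(S(S(mul(Z, mul(SSSZ, SSSZ)))))))))))
  →28  S^9(Z)

Answer: YES — reaches normal form S^9(Z) in 28 ≤ 30 steps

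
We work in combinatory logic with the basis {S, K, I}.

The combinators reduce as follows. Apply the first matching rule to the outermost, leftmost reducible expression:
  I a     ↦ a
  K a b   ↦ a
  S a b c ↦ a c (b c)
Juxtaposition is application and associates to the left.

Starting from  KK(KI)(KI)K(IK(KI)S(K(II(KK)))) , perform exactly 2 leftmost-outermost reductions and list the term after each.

Answer: after 2 steps: KI(IK(KI)S(K(II(KK))))

Derivation:
  start: KK(KI)(KI)K(IK(KI)S(K(II(KK))))
  [1] K(KI)K(IK(KI)S(K(II(KK))))
  [2] KI(IK(KI)S(K(II(KK))))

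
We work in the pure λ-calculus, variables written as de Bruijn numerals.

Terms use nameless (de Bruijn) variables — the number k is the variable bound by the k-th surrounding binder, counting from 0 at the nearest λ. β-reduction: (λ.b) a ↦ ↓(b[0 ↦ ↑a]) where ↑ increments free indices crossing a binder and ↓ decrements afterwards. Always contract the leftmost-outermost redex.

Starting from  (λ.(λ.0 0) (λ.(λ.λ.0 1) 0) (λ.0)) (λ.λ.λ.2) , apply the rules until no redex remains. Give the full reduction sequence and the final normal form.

  start: (λ.(λ.0 0) (λ.(λ.λ.0 1) 0) (λ.0)) (λ.λ.λ.2)
  [1] (λ.0 0) (λ.(λ.λ.0 1) 0) (λ.0)
  [2] (λ.(λ.λ.0 1) 0) (λ.(λ.λ.0 1) 0) (λ.0)
  [3] (λ.λ.0 1) (λ.(λ.λ.0 1) 0) (λ.0)
  [4] (λ.0 (λ.(λ.λ.0 1) 0)) (λ.0)
  [5] (λ.0) (λ.(λ.λ.0 1) 0)
  [6] λ.(λ.λ.0 1) 0
  [7] λ.λ.0 1

Answer: normal form = λ.λ.0 1  (in 7 steps)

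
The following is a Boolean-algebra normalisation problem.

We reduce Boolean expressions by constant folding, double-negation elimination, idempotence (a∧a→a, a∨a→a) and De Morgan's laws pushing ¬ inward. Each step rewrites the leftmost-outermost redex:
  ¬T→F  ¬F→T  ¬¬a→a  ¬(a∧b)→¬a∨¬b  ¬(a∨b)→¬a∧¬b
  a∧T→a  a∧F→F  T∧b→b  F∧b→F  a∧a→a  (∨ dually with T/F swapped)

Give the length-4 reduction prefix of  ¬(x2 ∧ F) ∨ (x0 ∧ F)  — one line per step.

Answer: after 4 steps: T

Working:
  start: ¬(x2 ∧ F) ∨ (x0 ∧ F)
  step 1: (¬x2 ∨ ¬F) ∨ (x0 ∧ F)
  step 2: (¬x2 ∨ T) ∨ (x0 ∧ F)
  step 3: T ∨ (x0 ∧ F)
  step 4: T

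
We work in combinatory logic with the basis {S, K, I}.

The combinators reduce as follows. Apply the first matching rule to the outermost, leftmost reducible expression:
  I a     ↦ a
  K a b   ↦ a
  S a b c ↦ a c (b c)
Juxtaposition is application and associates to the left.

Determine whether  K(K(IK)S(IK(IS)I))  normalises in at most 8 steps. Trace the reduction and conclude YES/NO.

Answer: YES — reaches normal form K(KS) in 5 ≤ 8 steps

Working:
  start: K(K(IK)S(IK(IS)I))
  [1] K(IK(IK(IS)I))
  [2] K(K(IK(IS)I))
  [3] K(K(K(IS)I))
  [4] K(K(IS))
  [5] K(KS)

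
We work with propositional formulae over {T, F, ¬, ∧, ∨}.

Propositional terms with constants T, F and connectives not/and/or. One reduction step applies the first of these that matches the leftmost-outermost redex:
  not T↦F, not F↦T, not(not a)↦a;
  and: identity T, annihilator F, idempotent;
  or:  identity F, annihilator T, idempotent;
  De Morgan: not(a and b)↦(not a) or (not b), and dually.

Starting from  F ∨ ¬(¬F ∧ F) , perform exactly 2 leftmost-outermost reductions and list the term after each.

Answer: after 2 steps: ¬¬F ∨ ¬F

Working:
  start: F ∨ ¬(¬F ∧ F)
  [1] ¬(¬F ∧ F)
  [2] ¬¬F ∨ ¬F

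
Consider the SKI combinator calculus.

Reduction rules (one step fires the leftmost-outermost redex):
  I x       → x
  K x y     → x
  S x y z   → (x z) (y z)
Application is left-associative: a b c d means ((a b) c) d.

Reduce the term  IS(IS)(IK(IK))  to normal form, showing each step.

  start: IS(IS)(IK(IK))
  →1  S(IS)(IK(IK))
  →2  SS(IK(IK))
  →3  SS(K(IK))
  →4  SS(KK)

Answer: normal form = SS(KK)  (in 4 steps)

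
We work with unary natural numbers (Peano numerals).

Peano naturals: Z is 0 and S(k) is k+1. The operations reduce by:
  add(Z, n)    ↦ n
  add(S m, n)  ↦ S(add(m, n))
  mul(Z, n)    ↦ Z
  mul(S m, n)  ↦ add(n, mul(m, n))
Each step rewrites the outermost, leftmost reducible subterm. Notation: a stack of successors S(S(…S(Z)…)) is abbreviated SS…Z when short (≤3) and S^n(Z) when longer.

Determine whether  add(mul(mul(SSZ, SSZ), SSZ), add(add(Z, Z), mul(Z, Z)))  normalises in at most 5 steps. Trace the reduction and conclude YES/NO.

Answer: NO — after 5 steps the term is S(add(add(SZ, mul(add(SZ, mul(SZ, SSZ)), SSZ)), add(add(Z, Z), mul(Z, Z)))), not yet normal

Working:
  start: add(mul(mul(SSZ, SSZ), SSZ), add(add(Z, Z), mul(Z, Z)))
  [1] add(mul(add(SSZ, mul(SZ, SSZ)), SSZ), add(add(Z, Z), mul(Z, Z)))
  [2] add(mul(S(add(SZ, mul(SZ, SSZ))), SSZ), add(add(Z, Z), mul(Z, Z)))
  [3] add(add(SSZ, mul(add(SZ, mul(SZ, SSZ)), SSZ)), add(add(Z, Z), mul(Z, Z)))
  [4] add(S(add(SZ, mul(add(SZ, mul(SZ, SSZ)), SSZ))), add(add(Z, Z), mul(Z, Z)))
  [5] S(add(add(SZ, mul(add(SZ, mul(SZ, SSZ)), SSZ)), add(add(Z, Z), mul(Z, Z))))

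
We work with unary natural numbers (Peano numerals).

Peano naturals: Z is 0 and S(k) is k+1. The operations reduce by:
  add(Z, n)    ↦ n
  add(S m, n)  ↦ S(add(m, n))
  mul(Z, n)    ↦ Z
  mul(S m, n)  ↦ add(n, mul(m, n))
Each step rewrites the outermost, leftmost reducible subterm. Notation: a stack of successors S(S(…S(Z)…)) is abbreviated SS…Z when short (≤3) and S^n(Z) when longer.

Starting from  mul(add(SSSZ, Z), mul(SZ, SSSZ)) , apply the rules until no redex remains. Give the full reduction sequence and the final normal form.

Answer: normal form = S^9(Z)  (in 38 steps)

Working:
  start: mul(add(SSSZ, Z), mul(SZ, SSSZ))
  [1] mul(S(add(SSZ, Z)), mul(SZ, SSSZ))
  [2] add(mul(SZ, SSSZ), mul(add(SSZ, Z), mul(SZ, SSSZ)))
  [3] add(add(SSSZ, mul(Z, SSSZ)), mul(add(SSZ, Z), mul(SZ, SSSZ)))
  [4] add(S(add(SSZ, mul(Z, SSSZ))), mul(add(SSZ, Z), mul(SZ, SSSZ)))
  [5] S(add(add(SSZ, mul(Z, SSSZ)), mul(add(SSZ, Z), mul(SZ, SSSZ))))
  [6] S(add(S(add(SZ, mul(Z, SSSZ))), mul(add(SSZ, Z), mul(SZ, SSSZ))))
  [7] S(S(add(add(SZ, mul(Z, SSSZ)), mul(add(SSZ, Z), mul(SZ, SSSZ)))))
  [8] S(S(add(S(add(Z, mul(Z, SSSZ))), mul(add(SSZ, Z), mul(SZ, SSSZ)))))
  [9] S(S(S(add(add(Z, mul(Z, SSSZ)), mul(add(SSZ, Z), mul(SZ, SSSZ))))))
  [10] S(S(S(add(mul(Z, SSSZ), mul(add(SSZ, Z), mul(SZ, SSSZ))))))
  [11] S(S(S(add(Z, mul(add(SSZ, Z), mul(SZ, SSSZ))))))
  [12] S(S(S(mul(add(SSZ, Z), mul(SZ, SSSZ)))))
  [13] S(S(S(mul(S(add(SZ, Z)), mul(SZ, SSSZ)))))
  [14] S(S(S(add(mul(SZ, SSSZ), mul(add(SZ, Z), mul(SZ, SSSZ))))))
  [15] S(S(S(add(add(SSSZ, mul(Z, SSSZ)), mul(add(SZ, Z), mul(SZ, SSSZ))))))
  [16] S(S(S(add(S(add(SSZ, mul(Z, SSSZ))), mul(add(SZ, Z), mul(SZ, SSSZ))))))
  [17] S(S(S(S(add(add(SSZ, mul(Z, SSSZ)), mul(add(SZ, Z), mul(SZ, SSSZ)))))))
  [18] S(S(S(S(add(S(add(SZ, mul(Z, SSSZ))), mul(add(SZ, Z), mul(SZ, SSSZ)))))))
  [19] S(S(S(S(S(add(add(SZ, mul(Z, SSSZ)), mul(add(SZ, Z), mul(SZ, SSSZ))))))))
  [20] S(S(S(S(S(add(S(add(Z, mul(Z, SSSZ))), mul(add(SZ, Z), mul(SZ, SSSZ))))))))
  [21] S(S(S(S(S(S(add(add(Z, mul(Z, SSSZ)), mul(add(SZ, Z), mul(SZ, SSSZ)))))))))
  [22] S(S(S(S(S(S(add(mul(Z, SSSZ), mul(add(SZ, Z), mul(SZ, SSSZ)))))))))
  [23] S(S(S(S(S(S(add(Z, mul(add(SZ, Z), mul(SZ, SSSZ)))))))))
  [24] S(S(S(S(S(S(mul(add(SZ, Z), mul(SZ, SSSZ))))))))
  [25] S(S(S(S(S(S(mul(S(add(Z, Z)), mul(SZ, SSSZ))))))))
  [26] S(S(S(S(S(S(add(mul(SZ, SSSZ), mul(add(Z, Z), mul(SZ, SSSZ)))))))))
  [27] S(S(S(S(S(S(add(add(SSSZ, mul(Z, SSSZ)), mul(add(Z, Z), mul(SZ, SSSZ)))))))))
  [28] S(S(S(S(S(S(add(S(add(SSZ, mul(Z, SSSZ))), mul(add(Z, Z), mul(SZ, SSSZ)))))))))
  [29] S(S(S(S(S(S(S(add(add(SSZ, mul(Z, SSSZ)), mul(add(Z, Z), mul(SZ, SSSZ))))))))))
  [30] S(S(S(S(S(S(S(add(S(add(SZ, mul(Z, SSSZ))), mul(add(Z, Z), mul(SZ, SSSZ))))))))))
  [31] S(S(S(S(S(S(S(S(add(add(SZ, mul(Z, SSSZ)), mul(add(Z, Z), mul(SZ, SSSZ)))))))))))
  [32] S(S(S(S(S(S(S(S(add(S(add(Z, mul(Z, SSSZ))), mul(add(Z, Z), mul(SZ, SSSZ)))))))))))
  [33] S(S(S(S(S(S(S(S(S(add(add(Z, mul(Z, SSSZ)), mul(add(Z, Z), mul(SZ, SSSZ))))))))))))
  [34] S(S(S(S(S(S(S(S(S(add(mul(Z, SSSZ), mul(add(Z, Z), mul(SZ, SSSZ))))))))))))
  [35] S(S(S(S(S(S(S(S(S(add(Z, mul(add(Z, Z), mul(SZ, SSSZ))))))))))))
  [36] S(S(S(S(S(S(S(S(S(mul(add(Z, Z), mul(SZ, SSSZ)))))))))))
  [37] S(S(S(S(S(S(S(S(S(mul(Z, mul(SZ, SSSZ)))))))))))
  [38] S^9(Z)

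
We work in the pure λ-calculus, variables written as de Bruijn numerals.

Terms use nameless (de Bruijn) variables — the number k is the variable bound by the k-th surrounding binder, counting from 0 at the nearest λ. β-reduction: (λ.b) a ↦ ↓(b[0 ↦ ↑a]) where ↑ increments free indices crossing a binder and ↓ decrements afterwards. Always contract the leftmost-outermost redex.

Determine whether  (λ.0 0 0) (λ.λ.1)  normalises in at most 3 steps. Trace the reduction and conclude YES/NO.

Answer: YES — reaches normal form λ.λ.1 in 3 ≤ 3 steps

Working:
  start: (λ.0 0 0) (λ.λ.1)
  [1] (λ.λ.1) (λ.λ.1) (λ.λ.1)
  [2] (λ.λ.λ.1) (λ.λ.1)
  [3] λ.λ.1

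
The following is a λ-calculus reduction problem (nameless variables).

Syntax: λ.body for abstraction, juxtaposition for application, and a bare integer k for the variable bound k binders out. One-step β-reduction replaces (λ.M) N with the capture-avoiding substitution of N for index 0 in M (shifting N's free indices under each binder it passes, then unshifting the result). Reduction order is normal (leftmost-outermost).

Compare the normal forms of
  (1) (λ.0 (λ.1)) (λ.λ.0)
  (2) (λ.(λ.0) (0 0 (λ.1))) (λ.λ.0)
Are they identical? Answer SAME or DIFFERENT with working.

Answer: DIFFERENT — A ⇓ λ.0, B ⇓ λ.λ.λ.0

Working:
Term A:
  start: (λ.0 (λ.1)) (λ.λ.0)
  →1  (λ.λ.0) (λ.λ.λ.0)
  →2  λ.0

Term B:
  start: (λ.(λ.0) (0 0 (λ.1))) (λ.λ.0)
  →1  (λ.0) ((λ.λ.0) (λ.λ.0) (λ.λ.λ.0))
  →2  (λ.λ.0) (λ.λ.0) (λ.λ.λ.0)
  →3  (λ.0) (λ.λ.λ.0)
  →4  λ.λ.λ.0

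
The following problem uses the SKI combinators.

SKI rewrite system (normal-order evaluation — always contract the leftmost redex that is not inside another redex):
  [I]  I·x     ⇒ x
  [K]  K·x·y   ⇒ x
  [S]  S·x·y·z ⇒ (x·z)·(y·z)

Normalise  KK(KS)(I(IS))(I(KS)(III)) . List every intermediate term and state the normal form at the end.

  start: KK(KS)(I(IS))(I(KS)(III))
  step 1: K(I(IS))(I(KS)(III))
  step 2: I(IS)
  step 3: IS
  step 4: S

Answer: normal form = S  (in 4 steps)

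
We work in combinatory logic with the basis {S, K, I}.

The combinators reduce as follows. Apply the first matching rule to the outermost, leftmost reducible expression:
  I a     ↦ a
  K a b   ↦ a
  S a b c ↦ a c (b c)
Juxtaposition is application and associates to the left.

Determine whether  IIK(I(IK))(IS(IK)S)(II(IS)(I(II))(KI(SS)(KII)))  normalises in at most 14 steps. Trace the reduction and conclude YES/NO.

Answer: YES — reaches normal form K(SII) in 13 ≤ 14 steps

Derivation:
  start: IIK(I(IK))(IS(IK)S)(II(IS)(I(II))(KI(SS)(KII)))
  →1  IK(I(IK))(IS(IK)S)(II(IS)(I(II))(KI(SS)(KII)))
  →2  K(I(IK))(IS(IK)S)(II(IS)(I(II))(KI(SS)(KII)))
  →3  I(IK)(II(IS)(I(II))(KI(SS)(KII)))
  →4  IK(II(IS)(I(II))(KI(SS)(KII)))
  →5  K(II(IS)(I(II))(KI(SS)(KII)))
  →6  K(I(IS)(I(II))(KI(SS)(KII)))
  →7  K(IS(I(II))(KI(SS)(KII)))
  →8  K(S(I(II))(KI(SS)(KII)))
  →9  K(S(II)(KI(SS)(KII)))
  →10  K(SI(KI(SS)(KII)))
  →11  K(SI(I(KII)))
  →12  K(SI(KII))
  →13  K(SII)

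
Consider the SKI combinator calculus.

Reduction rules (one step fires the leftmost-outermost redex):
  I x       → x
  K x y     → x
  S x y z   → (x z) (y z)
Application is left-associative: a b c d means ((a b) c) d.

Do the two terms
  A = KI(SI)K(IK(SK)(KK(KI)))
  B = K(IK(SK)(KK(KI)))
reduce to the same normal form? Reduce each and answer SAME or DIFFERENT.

Answer: SAME — A ⇓ K(SK), B ⇓ K(SK)

Reduction:
Term A:
  start: KI(SI)K(IK(SK)(KK(KI)))
  step 1: IK(IK(SK)(KK(KI)))
  step 2: K(IK(SK)(KK(KI)))
  step 3: K(K(SK)(KK(KI)))
  step 4: K(SK)

Term B:
  start: K(IK(SK)(KK(KI)))
  step 1: K(K(SK)(KK(KI)))
  step 2: K(SK)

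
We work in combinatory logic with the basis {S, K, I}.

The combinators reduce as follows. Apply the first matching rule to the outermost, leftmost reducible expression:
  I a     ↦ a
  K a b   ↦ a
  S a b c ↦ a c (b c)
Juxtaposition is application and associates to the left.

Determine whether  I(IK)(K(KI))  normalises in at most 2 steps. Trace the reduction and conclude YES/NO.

  start: I(IK)(K(KI))
  →1  IK(K(KI))
  →2  K(K(KI))

Answer: YES — reaches normal form K(K(KI)) in 2 ≤ 2 steps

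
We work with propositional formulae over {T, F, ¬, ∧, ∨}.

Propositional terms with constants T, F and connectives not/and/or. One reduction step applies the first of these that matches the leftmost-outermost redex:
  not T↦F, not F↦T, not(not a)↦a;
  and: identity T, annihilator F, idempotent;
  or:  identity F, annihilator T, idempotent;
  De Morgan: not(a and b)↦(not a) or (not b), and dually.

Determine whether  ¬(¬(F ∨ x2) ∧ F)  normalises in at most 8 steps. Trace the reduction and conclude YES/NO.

Answer: YES — reaches normal form T in 5 ≤ 8 steps

Derivation:
  start: ¬(¬(F ∨ x2) ∧ F)
  [1] ¬¬(F ∨ x2) ∨ ¬F
  [2] (F ∨ x2) ∨ ¬F
  [3] x2 ∨ ¬F
  [4] x2 ∨ T
  [5] T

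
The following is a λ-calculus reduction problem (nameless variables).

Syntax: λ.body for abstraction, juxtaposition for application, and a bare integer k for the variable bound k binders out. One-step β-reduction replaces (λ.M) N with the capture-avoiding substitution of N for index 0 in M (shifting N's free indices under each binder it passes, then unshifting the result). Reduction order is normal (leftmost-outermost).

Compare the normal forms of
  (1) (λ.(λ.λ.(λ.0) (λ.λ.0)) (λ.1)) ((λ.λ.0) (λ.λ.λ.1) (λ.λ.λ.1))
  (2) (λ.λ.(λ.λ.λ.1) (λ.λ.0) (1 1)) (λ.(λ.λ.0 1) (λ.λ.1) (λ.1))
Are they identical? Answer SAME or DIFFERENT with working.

Answer: SAME — A ⇓ λ.λ.λ.0, B ⇓ λ.λ.λ.0

Working:
Term A:
  start: (λ.(λ.λ.(λ.0) (λ.λ.0)) (λ.1)) ((λ.λ.0) (λ.λ.λ.1) (λ.λ.λ.1))
  step 1: (λ.λ.(λ.0) (λ.λ.0)) (λ.(λ.λ.0) (λ.λ.λ.1) (λ.λ.λ.1))
  step 2: λ.(λ.0) (λ.λ.0)
  step 3: λ.λ.λ.0

Term B:
  start: (λ.λ.(λ.λ.λ.1) (λ.λ.0) (1 1)) (λ.(λ.λ.0 1) (λ.λ.1) (λ.1))
  step 1: λ.(λ.λ.λ.1) (λ.λ.0) ((λ.(λ.λ.0 1) (λ.λ.1) (λ.1)) (λ.(λ.λ.0 1) (λ.λ.1) (λ.1)))
  step 2: λ.(λ.λ.1) ((λ.(λ.λ.0 1) (λ.λ.1) (λ.1)) (λ.(λ.λ.0 1) (λ.λ.1) (λ.1)))
  step 3: λ.λ.(λ.(λ.λ.0 1) (λ.λ.1) (λ.1)) (λ.(λ.λ.0 1) (λ.λ.1) (λ.1))
  step 4: λ.λ.(λ.λ.0 1) (λ.λ.1) (λ.λ.(λ.λ.0 1) (λ.λ.1) (λ.1))
  step 5: λ.λ.(λ.0 (λ.λ.1)) (λ.λ.(λ.λ.0 1) (λ.λ.1) (λ.1))
  step 6: λ.λ.(λ.λ.(λ.λ.0 1) (λ.λ.1) (λ.1)) (λ.λ.1)
  step 7: λ.λ.λ.(λ.λ.0 1) (λ.λ.1) (λ.1)
  step 8: λ.λ.λ.(λ.0 (λ.λ.1)) (λ.1)
  step 9: λ.λ.λ.(λ.1) (λ.λ.1)
  step 10: λ.λ.λ.0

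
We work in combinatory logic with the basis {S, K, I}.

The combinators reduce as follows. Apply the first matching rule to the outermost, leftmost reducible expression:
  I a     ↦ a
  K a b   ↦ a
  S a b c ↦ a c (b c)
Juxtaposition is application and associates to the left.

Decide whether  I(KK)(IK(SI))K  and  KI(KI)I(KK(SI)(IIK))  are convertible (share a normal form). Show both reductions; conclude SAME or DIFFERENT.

Answer: SAME — A ⇓ KK, B ⇓ KK

Derivation:
Term A:
  start: I(KK)(IK(SI))K
  →1  KK(IK(SI))K
  →2  KK

Term B:
  start: KI(KI)I(KK(SI)(IIK))
  →1  II(KK(SI)(IIK))
  →2  I(KK(SI)(IIK))
  →3  KK(SI)(IIK)
  →4  K(IIK)
  →5  K(IK)
  →6  KK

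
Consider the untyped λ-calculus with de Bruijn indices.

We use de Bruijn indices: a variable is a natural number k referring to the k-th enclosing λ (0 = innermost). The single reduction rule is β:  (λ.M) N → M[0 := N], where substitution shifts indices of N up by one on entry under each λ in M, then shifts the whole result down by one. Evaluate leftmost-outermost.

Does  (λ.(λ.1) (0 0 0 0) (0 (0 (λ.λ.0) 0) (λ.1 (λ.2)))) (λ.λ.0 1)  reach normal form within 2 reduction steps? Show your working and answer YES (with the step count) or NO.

Answer: NO — after 2 steps the term is (λ.λ.0 1) ((λ.λ.0 1) ((λ.λ.0 1) (λ.λ.0) (λ.λ.0 1)) (λ.(λ.λ.0 1) (λ.λ.λ.0 1))), not yet normal

Reduction:
  start: (λ.(λ.1) (0 0 0 0) (0 (0 (λ.λ.0) 0) (λ.1 (λ.2)))) (λ.λ.0 1)
  →1  (λ.λ.λ.0 1) ((λ.λ.0 1) (λ.λ.0 1) (λ.λ.0 1) (λ.λ.0 1)) ((λ.λ.0 1) ((λ.λ.0 1) (λ.λ.0) (λ.λ.0 1)) (λ.(λ.λ.0 1) (λ.λ.λ.0 1)))
  →2  (λ.λ.0 1) ((λ.λ.0 1) ((λ.λ.0 1) (λ.λ.0) (λ.λ.0 1)) (λ.(λ.λ.0 1) (λ.λ.λ.0 1)))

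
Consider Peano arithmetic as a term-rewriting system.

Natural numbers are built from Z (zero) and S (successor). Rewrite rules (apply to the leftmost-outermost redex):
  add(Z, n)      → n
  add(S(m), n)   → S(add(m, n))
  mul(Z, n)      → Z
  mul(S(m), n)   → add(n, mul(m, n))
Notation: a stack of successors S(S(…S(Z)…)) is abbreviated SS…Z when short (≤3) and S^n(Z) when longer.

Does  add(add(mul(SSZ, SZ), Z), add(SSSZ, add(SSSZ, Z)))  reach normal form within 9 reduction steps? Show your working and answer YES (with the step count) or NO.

Answer: NO — after 9 steps the term is S(S(add(add(add(Z, mul(Z, SZ)), Z), add(SSSZ, add(SSSZ, Z))))), not yet normal

Derivation:
  start: add(add(mul(SSZ, SZ), Z), add(SSSZ, add(SSSZ, Z)))
  →1  add(add(add(SZ, mul(SZ, SZ)), Z), add(SSSZ, add(SSSZ, Z)))
  →2  add(add(S(add(Z, mul(SZ, SZ))), Z), add(SSSZ, add(SSSZ, Z)))
  →3  add(S(add(add(Z, mul(SZ, SZ)), Z)), add(SSSZ, add(SSSZ, Z)))
  →4  S(add(add(add(Z, mul(SZ, SZ)), Z), add(SSSZ, add(SSSZ, Z))))
  →5  S(add(add(mul(SZ, SZ), Z), add(SSSZ, add(SSSZ, Z))))
  →6  S(add(add(add(SZ, mul(Z, SZ)), Z), add(SSSZ, add(SSSZ, Z))))
  →7  S(add(add(S(add(Z, mul(Z, SZ))), Z), add(SSSZ, add(SSSZ, Z))))
  →8  S(add(S(add(add(Z, mul(Z, SZ)), Z)), add(SSSZ, add(SSSZ, Z))))
  →9  S(S(add(add(add(Z, mul(Z, SZ)), Z), add(SSSZ, add(SSSZ, Z)))))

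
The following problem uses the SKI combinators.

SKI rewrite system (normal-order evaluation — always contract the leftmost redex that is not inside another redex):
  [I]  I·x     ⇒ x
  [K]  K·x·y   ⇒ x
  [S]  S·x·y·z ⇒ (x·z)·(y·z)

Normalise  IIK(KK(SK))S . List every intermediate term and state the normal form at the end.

  start: IIK(KK(SK))S
  →1  IK(KK(SK))S
  →2  K(KK(SK))S
  →3  KK(SK)
  →4  K

Answer: normal form = K  (in 4 steps)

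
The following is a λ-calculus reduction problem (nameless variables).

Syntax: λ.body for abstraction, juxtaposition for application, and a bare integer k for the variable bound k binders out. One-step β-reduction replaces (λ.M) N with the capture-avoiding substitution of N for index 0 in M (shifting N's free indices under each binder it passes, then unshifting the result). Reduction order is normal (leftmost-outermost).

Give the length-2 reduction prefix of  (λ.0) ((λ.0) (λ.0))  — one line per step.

Answer: after 2 steps: λ.0

Working:
  start: (λ.0) ((λ.0) (λ.0))
  step 1: (λ.0) (λ.0)
  step 2: λ.0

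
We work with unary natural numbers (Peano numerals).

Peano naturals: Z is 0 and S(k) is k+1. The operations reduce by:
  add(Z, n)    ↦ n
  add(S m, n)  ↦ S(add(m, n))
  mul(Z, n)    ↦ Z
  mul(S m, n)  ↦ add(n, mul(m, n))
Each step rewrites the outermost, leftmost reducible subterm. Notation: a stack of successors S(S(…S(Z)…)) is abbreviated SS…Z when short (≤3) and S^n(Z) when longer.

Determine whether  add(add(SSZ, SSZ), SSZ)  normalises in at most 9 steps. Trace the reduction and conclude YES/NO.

  start: add(add(SSZ, SSZ), SSZ)
  step 1: add(S(add(SZ, SSZ)), SSZ)
  step 2: S(add(add(SZ, SSZ), SSZ))
  step 3: S(add(S(add(Z, SSZ)), SSZ))
  step 4: S(S(add(add(Z, SSZ), SSZ)))
  step 5: S(S(add(SSZ, SSZ)))
  step 6: S(S(S(add(SZ, SSZ))))
  step 7: S(S(S(S(add(Z, SSZ)))))
  step 8: S^6(Z)

Answer: YES — reaches normal form S^6(Z) in 8 ≤ 9 steps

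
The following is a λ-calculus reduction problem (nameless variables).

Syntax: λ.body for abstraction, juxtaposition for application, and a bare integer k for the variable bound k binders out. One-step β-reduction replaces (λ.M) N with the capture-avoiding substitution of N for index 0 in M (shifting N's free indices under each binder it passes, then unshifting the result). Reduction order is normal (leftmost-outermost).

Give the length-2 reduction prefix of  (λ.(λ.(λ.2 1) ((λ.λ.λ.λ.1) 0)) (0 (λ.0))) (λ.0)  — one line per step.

Answer: after 2 steps: (λ.(λ.0) ((λ.0) (λ.0))) ((λ.λ.λ.λ.1) ((λ.0) (λ.0)))

Working:
  start: (λ.(λ.(λ.2 1) ((λ.λ.λ.λ.1) 0)) (0 (λ.0))) (λ.0)
  step 1: (λ.(λ.(λ.0) 1) ((λ.λ.λ.λ.1) 0)) ((λ.0) (λ.0))
  step 2: (λ.(λ.0) ((λ.0) (λ.0))) ((λ.λ.λ.λ.1) ((λ.0) (λ.0)))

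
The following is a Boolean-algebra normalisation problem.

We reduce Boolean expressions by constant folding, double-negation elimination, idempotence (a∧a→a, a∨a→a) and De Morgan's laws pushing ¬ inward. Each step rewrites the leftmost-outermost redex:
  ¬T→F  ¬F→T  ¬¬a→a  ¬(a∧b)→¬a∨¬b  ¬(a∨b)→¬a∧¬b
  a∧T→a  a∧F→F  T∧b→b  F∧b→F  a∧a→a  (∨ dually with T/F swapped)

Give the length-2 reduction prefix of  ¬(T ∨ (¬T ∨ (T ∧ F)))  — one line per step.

  start: ¬(T ∨ (¬T ∨ (T ∧ F)))
  step 1: ¬T ∧ ¬(¬T ∨ (T ∧ F))
  step 2: F ∧ ¬(¬T ∨ (T ∧ F))

Answer: after 2 steps: F ∧ ¬(¬T ∨ (T ∧ F))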